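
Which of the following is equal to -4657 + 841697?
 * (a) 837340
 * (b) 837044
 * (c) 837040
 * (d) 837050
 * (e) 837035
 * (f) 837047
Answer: c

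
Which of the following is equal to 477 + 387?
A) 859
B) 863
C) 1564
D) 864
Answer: D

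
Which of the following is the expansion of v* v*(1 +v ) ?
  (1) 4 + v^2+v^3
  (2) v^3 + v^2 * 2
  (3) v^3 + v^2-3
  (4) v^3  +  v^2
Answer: 4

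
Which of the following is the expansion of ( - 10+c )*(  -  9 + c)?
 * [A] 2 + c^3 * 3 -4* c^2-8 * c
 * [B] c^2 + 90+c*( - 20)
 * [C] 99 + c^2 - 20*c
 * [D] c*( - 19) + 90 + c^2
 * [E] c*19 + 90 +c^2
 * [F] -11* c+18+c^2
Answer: D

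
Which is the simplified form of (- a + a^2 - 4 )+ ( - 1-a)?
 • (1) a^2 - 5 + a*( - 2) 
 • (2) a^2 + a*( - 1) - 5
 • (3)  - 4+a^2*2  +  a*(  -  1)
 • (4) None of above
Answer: 1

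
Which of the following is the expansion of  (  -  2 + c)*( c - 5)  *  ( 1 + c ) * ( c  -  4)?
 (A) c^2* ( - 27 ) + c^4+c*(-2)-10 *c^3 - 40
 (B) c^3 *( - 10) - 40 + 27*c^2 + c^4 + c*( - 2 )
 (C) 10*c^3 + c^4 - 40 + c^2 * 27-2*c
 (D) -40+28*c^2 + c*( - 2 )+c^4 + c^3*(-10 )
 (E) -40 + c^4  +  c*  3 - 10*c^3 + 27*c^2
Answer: B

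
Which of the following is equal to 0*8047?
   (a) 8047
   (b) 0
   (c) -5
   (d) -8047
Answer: b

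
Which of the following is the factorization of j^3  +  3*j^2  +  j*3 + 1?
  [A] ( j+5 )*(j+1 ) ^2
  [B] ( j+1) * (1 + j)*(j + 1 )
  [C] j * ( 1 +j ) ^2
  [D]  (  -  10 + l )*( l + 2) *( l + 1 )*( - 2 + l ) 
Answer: B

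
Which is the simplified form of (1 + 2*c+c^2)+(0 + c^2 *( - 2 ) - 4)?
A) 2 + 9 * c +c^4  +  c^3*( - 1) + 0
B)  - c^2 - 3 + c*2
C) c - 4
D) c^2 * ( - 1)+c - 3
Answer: B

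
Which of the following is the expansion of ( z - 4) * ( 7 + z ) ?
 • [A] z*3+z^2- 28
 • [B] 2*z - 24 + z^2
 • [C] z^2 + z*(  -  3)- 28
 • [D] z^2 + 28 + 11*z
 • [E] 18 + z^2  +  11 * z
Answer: A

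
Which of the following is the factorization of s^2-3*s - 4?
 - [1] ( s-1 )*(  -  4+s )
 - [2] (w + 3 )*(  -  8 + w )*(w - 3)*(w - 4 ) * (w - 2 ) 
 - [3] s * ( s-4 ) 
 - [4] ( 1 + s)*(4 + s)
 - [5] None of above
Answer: 5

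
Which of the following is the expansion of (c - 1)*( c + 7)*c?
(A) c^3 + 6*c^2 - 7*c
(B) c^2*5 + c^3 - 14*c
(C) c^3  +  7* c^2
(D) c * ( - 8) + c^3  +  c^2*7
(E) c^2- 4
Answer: A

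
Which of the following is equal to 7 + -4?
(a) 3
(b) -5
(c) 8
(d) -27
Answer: a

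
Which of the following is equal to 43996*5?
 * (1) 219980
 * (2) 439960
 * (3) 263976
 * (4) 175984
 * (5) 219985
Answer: 1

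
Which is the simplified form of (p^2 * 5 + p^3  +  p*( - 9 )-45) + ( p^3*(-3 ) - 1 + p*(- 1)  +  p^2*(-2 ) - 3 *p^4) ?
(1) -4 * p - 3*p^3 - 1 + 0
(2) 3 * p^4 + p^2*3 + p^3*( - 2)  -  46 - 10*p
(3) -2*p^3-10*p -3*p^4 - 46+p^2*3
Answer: 3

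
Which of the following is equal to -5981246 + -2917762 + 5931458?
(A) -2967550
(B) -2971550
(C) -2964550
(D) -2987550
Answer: A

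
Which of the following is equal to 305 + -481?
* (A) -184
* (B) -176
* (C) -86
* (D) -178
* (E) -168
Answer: B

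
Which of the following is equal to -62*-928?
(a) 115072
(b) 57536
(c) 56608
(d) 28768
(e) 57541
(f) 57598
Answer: b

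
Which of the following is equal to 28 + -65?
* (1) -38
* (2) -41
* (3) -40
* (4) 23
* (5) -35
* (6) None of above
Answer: 6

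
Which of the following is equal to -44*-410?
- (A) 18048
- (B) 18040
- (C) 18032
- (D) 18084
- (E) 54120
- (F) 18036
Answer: B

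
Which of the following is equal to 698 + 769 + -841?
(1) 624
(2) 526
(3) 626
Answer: 3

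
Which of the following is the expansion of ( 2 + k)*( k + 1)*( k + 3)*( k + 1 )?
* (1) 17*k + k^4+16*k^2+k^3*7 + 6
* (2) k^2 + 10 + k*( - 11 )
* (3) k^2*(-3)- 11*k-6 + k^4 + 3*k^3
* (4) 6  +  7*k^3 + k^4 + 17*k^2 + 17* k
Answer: 4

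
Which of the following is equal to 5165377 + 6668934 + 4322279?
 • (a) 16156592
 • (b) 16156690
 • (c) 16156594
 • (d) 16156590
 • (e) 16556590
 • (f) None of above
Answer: d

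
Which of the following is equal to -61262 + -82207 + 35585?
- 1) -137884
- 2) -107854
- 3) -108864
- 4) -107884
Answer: 4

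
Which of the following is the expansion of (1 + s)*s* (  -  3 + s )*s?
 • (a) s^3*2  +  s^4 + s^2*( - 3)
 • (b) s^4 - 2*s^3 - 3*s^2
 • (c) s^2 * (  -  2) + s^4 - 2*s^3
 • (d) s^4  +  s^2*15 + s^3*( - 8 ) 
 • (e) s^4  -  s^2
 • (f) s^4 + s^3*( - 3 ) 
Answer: b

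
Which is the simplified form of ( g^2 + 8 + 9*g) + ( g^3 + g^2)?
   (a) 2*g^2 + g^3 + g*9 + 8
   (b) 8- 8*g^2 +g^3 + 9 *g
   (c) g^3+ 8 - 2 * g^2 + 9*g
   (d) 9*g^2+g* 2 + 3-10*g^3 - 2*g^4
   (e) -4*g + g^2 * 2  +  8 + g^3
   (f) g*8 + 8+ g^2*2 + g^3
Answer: a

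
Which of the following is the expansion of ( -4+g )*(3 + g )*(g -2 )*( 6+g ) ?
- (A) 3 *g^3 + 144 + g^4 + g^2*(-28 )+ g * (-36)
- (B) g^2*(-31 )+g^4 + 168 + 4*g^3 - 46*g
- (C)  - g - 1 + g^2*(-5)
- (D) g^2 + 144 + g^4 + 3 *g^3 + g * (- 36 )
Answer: A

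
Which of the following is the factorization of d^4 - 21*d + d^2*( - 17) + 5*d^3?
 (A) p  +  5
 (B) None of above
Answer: B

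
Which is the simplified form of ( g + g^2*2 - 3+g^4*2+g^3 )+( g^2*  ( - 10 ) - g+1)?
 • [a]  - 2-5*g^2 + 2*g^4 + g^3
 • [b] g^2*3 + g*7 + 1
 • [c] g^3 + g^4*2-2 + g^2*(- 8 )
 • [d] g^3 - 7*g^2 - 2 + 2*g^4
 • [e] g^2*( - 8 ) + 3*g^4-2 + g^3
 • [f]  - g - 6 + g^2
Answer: c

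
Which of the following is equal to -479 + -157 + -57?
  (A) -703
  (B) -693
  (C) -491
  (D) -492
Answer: B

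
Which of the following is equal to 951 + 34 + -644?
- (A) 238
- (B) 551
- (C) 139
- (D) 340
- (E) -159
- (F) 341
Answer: F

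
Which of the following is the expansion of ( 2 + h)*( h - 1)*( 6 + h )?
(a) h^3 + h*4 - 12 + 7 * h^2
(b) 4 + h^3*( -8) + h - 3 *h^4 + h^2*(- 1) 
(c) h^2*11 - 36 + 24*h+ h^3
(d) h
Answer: a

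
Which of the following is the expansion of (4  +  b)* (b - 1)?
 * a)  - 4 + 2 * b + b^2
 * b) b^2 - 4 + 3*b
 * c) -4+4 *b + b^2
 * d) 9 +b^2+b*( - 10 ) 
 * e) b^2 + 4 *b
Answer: b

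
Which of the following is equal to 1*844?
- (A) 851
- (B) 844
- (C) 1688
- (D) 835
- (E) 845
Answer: B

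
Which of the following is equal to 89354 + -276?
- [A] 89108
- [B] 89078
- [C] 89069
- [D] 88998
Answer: B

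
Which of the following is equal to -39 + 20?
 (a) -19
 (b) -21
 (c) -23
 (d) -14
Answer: a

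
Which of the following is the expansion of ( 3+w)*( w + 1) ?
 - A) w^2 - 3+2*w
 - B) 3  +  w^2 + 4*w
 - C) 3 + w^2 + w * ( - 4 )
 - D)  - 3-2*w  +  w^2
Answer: B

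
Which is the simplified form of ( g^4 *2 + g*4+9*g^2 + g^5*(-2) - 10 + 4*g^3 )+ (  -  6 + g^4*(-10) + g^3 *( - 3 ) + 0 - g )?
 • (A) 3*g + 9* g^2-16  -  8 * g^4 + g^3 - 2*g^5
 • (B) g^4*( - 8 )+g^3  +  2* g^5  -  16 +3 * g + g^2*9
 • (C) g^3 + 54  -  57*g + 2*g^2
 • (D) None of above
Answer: A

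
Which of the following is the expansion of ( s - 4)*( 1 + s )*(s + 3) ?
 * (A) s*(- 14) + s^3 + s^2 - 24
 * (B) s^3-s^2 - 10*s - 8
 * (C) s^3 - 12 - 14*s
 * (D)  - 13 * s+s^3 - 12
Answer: D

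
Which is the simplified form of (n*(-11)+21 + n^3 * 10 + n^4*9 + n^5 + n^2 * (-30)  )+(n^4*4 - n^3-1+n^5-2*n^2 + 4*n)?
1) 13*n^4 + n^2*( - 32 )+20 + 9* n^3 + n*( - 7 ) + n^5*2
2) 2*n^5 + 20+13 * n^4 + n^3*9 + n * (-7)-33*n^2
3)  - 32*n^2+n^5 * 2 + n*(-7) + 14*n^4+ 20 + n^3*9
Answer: 1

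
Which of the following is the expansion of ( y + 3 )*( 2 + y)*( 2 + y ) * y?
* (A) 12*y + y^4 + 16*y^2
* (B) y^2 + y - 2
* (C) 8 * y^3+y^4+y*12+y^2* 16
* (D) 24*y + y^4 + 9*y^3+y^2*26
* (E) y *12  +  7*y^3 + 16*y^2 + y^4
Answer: E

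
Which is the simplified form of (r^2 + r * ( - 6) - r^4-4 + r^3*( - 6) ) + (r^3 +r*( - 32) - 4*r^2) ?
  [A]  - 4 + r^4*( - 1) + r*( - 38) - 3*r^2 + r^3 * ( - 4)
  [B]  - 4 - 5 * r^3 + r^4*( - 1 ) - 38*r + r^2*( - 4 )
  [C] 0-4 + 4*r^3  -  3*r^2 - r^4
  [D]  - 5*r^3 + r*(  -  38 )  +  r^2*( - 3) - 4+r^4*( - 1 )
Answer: D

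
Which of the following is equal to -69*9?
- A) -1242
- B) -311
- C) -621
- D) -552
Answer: C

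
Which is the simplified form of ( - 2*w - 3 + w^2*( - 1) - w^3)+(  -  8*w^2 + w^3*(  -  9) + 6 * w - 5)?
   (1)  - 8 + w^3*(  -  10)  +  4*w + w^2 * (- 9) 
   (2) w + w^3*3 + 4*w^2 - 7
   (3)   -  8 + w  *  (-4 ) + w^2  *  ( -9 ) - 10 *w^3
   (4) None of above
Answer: 1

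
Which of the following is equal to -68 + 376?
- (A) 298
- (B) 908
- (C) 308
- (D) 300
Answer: C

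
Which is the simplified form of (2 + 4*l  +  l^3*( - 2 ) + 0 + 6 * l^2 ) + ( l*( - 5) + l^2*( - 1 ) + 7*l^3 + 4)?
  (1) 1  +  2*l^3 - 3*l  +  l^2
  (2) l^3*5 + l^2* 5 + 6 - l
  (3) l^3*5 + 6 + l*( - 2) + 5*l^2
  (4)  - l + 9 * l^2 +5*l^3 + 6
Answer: 2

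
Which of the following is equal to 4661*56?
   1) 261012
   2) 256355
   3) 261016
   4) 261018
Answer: 3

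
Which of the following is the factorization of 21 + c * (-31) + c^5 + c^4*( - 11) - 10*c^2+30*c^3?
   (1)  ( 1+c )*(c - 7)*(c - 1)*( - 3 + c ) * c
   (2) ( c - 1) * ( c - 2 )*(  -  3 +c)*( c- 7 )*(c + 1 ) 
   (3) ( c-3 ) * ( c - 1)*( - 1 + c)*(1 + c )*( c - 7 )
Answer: 3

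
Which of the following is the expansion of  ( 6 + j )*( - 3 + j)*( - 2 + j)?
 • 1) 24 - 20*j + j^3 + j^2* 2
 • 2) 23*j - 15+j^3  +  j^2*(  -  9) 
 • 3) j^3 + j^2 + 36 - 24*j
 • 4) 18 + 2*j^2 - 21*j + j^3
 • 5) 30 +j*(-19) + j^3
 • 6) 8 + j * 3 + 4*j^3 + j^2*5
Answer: 3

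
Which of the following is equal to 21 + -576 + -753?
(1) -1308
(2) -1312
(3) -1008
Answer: 1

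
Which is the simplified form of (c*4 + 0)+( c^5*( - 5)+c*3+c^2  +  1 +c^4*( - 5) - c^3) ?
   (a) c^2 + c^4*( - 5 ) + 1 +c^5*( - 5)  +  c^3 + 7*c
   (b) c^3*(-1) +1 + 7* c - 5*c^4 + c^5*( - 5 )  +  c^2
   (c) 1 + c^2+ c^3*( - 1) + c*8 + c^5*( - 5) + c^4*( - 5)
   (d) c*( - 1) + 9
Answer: b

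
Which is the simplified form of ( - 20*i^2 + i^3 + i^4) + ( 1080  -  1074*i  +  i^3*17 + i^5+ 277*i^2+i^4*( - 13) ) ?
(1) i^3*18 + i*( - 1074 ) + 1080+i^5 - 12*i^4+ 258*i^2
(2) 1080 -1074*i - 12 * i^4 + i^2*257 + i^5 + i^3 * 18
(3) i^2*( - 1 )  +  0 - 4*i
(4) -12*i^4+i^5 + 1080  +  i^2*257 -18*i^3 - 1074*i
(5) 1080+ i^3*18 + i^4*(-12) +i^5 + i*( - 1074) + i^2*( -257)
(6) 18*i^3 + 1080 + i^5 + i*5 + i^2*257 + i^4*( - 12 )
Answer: 2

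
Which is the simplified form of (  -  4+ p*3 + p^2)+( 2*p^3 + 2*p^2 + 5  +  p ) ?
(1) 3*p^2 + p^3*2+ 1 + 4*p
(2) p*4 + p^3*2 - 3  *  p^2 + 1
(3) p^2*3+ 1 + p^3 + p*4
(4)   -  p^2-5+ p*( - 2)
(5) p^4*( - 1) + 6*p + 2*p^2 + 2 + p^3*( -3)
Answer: 1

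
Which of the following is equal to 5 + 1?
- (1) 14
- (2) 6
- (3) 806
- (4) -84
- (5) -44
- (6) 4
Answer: 2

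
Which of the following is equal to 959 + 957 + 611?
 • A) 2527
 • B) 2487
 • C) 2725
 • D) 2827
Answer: A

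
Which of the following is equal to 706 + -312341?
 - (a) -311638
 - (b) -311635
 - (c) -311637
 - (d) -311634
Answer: b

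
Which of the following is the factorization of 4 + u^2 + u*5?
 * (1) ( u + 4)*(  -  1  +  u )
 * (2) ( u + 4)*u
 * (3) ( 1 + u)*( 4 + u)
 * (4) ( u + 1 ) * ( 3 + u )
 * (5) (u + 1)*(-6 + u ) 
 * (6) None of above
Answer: 3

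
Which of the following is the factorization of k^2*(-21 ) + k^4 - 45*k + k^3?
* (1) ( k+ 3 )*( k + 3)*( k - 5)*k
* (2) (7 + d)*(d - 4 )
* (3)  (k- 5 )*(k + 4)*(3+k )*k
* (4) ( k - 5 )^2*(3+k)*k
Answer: 1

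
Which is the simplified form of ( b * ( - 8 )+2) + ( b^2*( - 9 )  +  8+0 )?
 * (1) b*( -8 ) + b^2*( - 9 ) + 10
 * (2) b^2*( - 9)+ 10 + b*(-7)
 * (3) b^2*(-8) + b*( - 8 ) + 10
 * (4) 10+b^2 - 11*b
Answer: 1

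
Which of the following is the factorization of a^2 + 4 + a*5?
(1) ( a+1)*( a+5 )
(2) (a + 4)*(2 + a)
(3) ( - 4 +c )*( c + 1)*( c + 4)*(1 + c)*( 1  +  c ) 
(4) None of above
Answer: 4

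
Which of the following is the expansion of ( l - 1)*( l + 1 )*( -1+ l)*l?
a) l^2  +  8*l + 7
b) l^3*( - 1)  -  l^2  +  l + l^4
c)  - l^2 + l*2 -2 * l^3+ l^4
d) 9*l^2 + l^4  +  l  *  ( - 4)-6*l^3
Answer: b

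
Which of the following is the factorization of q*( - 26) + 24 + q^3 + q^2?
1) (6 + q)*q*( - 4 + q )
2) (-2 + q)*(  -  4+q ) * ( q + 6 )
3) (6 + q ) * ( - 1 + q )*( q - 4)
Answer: 3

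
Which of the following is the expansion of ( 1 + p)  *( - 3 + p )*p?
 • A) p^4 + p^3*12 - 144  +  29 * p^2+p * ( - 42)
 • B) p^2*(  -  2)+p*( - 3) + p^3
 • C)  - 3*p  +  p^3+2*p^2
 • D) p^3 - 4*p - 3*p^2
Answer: B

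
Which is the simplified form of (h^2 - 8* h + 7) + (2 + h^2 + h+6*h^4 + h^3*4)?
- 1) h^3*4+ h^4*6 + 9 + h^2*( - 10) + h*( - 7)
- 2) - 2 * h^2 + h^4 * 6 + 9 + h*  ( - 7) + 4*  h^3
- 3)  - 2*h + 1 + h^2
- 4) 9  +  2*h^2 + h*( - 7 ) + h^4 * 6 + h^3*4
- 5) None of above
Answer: 4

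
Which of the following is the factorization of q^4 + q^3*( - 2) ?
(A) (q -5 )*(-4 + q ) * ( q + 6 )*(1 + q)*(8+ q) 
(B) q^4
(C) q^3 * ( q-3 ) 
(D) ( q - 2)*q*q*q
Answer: D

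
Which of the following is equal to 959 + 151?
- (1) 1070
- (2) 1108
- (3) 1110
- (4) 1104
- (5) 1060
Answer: 3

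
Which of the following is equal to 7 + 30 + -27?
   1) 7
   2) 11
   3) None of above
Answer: 3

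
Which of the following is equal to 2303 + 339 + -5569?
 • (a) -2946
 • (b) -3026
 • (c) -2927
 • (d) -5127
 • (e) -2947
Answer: c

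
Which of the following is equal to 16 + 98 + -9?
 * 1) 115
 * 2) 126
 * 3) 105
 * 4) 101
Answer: 3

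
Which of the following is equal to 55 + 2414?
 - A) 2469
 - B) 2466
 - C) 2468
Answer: A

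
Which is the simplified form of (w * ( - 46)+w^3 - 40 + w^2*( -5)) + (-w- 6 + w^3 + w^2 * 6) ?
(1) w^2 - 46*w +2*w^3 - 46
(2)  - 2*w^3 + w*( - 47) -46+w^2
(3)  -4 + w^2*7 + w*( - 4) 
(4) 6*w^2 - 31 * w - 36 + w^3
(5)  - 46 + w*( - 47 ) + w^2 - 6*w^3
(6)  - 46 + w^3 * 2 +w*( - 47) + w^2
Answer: 6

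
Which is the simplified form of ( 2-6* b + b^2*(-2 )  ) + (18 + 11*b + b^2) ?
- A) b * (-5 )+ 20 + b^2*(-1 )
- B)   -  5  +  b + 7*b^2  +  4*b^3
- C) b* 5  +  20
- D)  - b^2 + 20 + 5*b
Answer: D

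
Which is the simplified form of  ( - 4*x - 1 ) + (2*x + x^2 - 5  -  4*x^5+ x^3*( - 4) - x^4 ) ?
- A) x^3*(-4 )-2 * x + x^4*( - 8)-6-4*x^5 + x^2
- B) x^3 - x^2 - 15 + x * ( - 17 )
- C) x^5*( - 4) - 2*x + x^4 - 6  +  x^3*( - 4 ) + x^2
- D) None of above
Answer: D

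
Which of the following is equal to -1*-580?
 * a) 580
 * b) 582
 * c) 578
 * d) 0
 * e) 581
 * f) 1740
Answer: a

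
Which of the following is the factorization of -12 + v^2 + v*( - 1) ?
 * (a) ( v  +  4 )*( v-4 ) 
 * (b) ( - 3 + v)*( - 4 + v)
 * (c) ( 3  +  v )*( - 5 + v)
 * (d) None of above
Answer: d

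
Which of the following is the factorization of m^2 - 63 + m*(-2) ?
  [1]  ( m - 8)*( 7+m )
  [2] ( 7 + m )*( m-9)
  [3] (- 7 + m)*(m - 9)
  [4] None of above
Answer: 2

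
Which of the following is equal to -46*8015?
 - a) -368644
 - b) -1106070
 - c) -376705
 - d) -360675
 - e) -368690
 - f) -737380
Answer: e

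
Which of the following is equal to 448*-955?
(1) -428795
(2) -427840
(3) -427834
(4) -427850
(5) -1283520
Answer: 2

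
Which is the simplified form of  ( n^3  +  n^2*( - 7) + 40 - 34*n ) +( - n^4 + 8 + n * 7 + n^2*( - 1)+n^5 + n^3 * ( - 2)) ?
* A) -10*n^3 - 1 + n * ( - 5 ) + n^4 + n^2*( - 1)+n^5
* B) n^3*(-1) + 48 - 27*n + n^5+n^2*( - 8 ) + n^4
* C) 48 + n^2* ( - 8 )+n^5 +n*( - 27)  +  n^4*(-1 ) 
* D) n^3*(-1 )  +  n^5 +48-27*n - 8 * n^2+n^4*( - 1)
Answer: D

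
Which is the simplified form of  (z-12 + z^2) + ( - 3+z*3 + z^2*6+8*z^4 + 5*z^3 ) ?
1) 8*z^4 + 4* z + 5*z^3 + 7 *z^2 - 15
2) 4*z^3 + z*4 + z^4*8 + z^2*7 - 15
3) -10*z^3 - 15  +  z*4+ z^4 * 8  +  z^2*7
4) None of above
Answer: 1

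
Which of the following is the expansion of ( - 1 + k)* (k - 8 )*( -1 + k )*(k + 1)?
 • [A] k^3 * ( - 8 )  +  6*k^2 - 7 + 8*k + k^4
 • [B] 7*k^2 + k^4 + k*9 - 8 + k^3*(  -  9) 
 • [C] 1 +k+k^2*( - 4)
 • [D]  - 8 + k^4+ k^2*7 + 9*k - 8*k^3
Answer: B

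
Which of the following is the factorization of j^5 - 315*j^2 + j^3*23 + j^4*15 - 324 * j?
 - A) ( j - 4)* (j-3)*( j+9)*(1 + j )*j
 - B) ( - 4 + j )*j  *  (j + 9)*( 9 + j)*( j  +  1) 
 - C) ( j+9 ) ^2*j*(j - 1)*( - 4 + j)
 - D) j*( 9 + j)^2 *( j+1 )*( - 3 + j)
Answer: B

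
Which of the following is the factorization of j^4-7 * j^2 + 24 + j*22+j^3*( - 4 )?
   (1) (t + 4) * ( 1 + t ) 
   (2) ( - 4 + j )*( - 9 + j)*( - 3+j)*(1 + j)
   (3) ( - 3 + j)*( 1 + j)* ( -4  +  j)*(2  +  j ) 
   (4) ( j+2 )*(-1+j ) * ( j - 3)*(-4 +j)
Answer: 3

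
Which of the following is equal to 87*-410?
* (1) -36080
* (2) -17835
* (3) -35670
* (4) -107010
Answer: 3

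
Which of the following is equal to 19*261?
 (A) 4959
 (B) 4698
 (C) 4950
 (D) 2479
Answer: A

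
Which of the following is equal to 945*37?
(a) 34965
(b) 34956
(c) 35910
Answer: a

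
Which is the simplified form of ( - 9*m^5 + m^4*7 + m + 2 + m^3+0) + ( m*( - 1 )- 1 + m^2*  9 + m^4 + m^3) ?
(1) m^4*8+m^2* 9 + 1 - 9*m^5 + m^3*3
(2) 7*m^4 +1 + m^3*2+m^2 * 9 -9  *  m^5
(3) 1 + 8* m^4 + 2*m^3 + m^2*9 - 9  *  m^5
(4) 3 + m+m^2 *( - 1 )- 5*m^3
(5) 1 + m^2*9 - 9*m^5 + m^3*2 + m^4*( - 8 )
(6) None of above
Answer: 3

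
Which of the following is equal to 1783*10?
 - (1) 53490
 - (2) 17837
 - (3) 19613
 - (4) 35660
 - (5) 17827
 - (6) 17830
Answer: 6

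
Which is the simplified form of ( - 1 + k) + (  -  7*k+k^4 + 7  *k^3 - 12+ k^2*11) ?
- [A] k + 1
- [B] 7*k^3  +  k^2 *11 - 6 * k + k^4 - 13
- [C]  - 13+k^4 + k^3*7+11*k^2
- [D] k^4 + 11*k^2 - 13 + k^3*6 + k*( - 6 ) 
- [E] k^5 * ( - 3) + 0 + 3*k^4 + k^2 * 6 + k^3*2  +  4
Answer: B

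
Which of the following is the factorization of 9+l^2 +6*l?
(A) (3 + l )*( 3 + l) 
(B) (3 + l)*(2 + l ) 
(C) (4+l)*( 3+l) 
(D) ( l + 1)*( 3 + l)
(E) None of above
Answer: A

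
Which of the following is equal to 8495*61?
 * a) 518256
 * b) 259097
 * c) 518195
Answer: c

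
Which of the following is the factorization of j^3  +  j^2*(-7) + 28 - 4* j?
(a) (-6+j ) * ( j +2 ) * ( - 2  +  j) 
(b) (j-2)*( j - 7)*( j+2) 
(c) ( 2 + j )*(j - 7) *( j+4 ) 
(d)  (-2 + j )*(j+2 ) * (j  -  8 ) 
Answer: b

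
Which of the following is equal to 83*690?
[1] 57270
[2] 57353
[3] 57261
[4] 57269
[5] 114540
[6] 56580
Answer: 1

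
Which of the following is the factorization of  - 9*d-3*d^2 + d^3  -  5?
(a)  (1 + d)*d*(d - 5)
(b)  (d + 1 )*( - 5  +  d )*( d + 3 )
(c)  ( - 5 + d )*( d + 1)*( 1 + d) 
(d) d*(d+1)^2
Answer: c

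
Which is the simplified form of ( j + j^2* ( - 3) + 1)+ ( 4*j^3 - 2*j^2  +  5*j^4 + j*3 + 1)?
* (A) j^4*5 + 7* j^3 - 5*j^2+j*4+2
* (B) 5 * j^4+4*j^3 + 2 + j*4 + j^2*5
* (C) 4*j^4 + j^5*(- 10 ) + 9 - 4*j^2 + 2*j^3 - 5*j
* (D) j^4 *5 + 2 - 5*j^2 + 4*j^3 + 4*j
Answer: D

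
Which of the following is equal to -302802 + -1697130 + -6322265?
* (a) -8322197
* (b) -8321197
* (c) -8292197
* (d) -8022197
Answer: a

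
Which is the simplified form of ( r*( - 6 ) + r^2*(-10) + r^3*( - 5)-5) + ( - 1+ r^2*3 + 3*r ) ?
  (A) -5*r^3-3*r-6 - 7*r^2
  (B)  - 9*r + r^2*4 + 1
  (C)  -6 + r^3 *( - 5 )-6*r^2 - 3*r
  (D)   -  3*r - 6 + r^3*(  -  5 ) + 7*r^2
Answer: A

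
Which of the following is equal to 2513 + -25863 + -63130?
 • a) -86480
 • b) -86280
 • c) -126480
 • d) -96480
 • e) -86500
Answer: a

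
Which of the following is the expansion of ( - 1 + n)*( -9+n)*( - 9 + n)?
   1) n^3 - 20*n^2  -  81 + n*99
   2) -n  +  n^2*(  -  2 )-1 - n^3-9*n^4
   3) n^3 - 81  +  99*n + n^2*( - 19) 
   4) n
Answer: 3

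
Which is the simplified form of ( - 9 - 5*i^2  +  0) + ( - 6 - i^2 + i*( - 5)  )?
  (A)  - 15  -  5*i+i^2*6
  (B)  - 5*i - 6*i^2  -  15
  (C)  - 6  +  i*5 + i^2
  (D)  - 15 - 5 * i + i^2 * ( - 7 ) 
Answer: B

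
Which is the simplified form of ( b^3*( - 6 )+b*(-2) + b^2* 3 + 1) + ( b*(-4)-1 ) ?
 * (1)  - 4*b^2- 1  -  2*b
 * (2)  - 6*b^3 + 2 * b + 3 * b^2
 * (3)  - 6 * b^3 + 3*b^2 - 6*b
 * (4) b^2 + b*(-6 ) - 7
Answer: 3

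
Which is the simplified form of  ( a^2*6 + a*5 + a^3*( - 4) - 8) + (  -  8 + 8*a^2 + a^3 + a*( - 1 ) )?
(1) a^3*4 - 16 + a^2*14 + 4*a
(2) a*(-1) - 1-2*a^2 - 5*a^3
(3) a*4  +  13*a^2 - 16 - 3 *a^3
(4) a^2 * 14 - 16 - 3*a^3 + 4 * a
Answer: 4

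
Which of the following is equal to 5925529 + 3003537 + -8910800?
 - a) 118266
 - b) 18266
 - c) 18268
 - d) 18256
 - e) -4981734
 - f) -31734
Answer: b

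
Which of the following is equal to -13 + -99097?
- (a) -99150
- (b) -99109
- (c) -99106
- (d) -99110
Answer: d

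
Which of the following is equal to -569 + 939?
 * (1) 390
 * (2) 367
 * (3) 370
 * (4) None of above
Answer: 3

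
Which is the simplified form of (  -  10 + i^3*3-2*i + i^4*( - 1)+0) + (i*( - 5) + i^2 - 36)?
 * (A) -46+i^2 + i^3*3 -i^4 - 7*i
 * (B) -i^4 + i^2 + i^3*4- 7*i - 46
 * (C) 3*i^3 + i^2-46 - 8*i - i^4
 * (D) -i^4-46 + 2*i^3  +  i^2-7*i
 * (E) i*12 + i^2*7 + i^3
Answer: A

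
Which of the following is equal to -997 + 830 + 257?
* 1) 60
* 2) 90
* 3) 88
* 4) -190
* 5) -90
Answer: 2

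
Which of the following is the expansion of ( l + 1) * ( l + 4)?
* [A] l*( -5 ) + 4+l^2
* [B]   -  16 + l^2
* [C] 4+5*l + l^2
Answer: C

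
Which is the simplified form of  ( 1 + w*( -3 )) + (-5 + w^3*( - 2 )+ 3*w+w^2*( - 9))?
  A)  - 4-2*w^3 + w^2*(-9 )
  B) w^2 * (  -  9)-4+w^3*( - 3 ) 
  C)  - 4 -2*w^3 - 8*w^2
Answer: A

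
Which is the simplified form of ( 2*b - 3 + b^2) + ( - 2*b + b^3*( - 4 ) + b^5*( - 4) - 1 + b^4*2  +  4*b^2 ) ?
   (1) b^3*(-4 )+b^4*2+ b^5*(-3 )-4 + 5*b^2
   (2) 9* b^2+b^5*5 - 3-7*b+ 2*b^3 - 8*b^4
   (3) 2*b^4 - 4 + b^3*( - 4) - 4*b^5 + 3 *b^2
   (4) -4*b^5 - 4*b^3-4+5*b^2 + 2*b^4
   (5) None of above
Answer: 4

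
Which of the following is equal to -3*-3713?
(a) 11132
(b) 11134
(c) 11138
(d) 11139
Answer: d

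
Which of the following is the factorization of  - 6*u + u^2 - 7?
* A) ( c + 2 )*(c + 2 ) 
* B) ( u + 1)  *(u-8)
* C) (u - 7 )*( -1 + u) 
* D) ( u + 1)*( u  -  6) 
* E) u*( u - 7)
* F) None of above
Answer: F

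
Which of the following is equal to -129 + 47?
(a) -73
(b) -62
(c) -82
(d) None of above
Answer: c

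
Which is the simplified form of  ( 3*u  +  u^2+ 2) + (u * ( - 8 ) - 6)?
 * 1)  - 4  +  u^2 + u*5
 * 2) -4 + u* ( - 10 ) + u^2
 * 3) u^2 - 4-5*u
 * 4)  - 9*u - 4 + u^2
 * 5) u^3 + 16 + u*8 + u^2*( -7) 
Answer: 3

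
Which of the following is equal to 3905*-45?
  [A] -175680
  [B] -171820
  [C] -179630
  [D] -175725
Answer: D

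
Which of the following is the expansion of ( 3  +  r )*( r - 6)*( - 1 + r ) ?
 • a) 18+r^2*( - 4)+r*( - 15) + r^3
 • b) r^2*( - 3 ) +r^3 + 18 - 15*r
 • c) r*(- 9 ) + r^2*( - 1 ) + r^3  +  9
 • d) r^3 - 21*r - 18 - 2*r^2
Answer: a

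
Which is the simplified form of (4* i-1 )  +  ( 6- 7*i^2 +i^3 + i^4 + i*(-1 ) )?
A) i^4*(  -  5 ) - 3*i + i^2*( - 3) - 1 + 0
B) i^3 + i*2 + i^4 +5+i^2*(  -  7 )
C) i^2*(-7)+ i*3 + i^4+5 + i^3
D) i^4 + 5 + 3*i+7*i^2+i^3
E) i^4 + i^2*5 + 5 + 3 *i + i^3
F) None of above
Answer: C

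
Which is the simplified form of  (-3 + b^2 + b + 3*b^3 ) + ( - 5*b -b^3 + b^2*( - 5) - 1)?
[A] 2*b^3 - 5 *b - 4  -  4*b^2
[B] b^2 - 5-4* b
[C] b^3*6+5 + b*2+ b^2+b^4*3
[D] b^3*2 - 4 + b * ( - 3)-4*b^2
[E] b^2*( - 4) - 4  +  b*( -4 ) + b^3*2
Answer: E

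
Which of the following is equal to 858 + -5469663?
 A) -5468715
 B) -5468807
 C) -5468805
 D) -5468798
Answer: C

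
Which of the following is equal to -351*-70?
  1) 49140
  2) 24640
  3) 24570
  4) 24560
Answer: 3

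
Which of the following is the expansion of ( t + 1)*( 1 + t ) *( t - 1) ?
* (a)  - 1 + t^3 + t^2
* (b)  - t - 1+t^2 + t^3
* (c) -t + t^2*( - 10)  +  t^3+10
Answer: b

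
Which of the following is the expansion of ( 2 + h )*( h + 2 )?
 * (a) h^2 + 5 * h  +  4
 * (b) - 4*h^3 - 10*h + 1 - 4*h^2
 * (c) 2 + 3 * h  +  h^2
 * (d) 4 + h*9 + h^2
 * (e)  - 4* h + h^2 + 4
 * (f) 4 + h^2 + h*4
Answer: f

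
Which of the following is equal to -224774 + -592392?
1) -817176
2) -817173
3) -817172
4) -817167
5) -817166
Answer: 5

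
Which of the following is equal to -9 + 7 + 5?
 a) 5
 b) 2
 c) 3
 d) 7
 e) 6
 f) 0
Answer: c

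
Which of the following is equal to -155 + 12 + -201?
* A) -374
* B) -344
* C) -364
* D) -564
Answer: B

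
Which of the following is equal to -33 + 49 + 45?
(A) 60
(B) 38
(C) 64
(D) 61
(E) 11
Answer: D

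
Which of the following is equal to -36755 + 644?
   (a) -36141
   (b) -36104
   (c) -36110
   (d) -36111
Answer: d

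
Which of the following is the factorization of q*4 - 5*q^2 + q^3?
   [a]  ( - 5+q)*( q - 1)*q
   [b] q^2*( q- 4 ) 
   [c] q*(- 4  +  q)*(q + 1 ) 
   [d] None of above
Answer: d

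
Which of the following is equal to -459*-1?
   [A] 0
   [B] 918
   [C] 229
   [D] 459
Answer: D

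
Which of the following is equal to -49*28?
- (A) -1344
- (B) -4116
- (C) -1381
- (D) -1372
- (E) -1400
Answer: D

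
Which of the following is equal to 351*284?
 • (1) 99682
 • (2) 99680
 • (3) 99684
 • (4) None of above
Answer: 3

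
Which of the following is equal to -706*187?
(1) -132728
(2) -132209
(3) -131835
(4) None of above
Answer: 4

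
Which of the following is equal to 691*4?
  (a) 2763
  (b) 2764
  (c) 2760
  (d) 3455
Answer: b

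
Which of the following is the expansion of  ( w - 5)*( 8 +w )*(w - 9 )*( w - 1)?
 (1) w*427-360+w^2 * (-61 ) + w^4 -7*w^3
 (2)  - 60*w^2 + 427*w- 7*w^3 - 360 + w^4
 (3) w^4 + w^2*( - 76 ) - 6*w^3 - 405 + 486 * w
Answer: 1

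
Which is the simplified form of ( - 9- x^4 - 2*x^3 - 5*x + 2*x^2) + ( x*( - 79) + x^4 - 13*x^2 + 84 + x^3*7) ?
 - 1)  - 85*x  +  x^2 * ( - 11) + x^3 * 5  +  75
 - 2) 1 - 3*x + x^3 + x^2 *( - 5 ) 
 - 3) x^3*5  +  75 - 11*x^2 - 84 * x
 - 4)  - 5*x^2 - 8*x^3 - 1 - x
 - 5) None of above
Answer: 3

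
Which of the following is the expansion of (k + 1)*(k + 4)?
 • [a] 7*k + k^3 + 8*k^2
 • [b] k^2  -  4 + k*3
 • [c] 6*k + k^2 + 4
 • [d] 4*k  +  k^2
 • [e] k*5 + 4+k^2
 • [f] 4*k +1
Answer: e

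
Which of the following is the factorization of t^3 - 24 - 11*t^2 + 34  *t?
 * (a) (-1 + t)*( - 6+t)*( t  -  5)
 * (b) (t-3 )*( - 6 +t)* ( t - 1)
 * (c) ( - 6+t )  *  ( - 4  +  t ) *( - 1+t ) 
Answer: c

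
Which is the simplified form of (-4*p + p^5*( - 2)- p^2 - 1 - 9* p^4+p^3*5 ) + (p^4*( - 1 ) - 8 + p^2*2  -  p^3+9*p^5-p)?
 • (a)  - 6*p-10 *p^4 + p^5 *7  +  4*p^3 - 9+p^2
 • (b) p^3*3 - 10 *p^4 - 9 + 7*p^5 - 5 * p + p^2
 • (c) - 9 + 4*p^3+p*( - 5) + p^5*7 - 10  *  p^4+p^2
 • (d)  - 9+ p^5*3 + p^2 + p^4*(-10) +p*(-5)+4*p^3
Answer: c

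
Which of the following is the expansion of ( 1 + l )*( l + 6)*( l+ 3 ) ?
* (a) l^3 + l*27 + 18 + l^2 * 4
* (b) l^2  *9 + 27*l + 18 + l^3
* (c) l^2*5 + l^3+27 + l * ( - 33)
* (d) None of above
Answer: d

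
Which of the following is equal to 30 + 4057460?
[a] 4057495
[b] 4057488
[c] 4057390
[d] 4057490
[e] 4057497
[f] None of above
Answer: d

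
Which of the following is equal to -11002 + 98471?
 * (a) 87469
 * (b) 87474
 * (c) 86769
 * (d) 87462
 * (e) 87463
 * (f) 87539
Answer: a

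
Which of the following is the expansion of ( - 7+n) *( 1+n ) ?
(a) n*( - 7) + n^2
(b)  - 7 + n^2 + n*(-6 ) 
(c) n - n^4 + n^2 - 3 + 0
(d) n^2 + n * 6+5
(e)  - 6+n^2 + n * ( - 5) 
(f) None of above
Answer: b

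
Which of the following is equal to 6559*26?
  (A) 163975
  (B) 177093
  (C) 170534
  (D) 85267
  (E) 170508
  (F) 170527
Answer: C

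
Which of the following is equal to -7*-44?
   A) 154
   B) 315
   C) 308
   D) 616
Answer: C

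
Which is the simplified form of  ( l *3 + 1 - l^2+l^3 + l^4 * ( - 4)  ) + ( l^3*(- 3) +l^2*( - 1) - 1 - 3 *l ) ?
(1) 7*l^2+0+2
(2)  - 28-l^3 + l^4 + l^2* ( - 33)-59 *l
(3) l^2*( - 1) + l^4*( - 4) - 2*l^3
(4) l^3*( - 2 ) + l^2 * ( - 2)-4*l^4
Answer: 4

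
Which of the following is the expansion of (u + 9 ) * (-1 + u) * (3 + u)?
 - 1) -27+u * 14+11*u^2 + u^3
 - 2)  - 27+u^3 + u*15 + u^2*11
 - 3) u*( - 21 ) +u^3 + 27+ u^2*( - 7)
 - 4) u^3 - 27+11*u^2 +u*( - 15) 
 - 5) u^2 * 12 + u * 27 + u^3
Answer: 2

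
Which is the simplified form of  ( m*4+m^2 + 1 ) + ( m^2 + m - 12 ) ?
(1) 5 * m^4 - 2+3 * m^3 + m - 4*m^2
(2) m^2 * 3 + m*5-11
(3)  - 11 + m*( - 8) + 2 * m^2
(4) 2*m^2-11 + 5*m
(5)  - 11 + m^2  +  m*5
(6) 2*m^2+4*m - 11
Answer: 4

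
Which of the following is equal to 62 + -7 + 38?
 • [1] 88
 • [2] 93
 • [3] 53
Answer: 2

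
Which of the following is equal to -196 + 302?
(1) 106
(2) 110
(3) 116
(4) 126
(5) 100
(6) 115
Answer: 1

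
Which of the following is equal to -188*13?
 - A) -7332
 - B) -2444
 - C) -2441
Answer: B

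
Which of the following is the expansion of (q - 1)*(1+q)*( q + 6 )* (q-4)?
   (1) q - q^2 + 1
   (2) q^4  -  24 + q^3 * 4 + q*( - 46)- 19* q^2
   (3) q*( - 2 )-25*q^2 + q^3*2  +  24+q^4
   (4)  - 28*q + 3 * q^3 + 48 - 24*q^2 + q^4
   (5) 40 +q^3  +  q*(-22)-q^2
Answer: 3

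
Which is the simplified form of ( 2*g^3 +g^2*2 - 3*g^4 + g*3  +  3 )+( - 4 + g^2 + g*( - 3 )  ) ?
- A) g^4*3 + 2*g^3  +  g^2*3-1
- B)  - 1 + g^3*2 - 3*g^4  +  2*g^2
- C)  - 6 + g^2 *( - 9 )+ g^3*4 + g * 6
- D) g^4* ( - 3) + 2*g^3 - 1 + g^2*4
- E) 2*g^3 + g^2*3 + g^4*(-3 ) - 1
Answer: E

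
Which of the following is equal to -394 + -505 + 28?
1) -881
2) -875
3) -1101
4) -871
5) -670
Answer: 4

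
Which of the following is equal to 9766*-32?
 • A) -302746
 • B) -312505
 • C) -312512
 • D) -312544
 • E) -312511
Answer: C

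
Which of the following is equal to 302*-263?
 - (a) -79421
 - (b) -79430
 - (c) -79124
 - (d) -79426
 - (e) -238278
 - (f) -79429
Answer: d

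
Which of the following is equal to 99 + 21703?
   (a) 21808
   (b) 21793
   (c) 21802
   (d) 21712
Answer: c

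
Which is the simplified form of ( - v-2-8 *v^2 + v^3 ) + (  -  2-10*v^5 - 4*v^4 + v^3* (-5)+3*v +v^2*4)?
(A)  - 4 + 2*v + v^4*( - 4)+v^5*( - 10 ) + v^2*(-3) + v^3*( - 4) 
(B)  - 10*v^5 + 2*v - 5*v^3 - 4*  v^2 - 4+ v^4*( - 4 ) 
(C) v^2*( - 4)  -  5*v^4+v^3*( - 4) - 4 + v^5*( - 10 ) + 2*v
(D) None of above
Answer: D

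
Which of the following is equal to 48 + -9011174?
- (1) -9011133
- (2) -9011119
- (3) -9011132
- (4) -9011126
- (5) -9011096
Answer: 4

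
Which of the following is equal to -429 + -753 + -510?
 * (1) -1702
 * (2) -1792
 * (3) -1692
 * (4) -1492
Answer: 3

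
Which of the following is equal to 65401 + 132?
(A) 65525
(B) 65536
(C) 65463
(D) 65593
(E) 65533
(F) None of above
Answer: E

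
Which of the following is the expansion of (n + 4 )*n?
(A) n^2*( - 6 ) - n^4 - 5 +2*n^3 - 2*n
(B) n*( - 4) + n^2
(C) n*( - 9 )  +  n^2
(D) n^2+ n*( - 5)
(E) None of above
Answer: E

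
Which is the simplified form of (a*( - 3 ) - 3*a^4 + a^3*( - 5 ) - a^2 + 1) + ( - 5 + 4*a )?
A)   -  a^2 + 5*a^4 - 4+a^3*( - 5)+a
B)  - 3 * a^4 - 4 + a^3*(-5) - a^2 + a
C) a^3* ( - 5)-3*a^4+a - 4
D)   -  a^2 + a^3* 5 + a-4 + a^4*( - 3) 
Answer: B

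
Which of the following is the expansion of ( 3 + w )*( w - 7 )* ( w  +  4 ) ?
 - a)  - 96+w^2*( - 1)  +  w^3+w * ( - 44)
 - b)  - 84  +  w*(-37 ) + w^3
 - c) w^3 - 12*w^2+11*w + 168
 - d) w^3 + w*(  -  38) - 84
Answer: b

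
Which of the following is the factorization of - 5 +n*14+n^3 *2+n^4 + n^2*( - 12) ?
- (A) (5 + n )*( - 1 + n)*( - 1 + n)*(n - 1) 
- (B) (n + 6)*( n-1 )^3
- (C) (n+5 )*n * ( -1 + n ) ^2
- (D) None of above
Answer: A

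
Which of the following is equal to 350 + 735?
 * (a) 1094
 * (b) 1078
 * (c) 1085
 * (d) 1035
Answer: c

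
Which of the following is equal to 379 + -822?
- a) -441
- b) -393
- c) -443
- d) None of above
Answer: c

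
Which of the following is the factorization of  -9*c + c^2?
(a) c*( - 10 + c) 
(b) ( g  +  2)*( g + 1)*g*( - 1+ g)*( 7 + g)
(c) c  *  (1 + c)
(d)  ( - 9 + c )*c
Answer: d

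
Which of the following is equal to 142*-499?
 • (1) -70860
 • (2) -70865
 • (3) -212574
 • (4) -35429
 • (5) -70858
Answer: 5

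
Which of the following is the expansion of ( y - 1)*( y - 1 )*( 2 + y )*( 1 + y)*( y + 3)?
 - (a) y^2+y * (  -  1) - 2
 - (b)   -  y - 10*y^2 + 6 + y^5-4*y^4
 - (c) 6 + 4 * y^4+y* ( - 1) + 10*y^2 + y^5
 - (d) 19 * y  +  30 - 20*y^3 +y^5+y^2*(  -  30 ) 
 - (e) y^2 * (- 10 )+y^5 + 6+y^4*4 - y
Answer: e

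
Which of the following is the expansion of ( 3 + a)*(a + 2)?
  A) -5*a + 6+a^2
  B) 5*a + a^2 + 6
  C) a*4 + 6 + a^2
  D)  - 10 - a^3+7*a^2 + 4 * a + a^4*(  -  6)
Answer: B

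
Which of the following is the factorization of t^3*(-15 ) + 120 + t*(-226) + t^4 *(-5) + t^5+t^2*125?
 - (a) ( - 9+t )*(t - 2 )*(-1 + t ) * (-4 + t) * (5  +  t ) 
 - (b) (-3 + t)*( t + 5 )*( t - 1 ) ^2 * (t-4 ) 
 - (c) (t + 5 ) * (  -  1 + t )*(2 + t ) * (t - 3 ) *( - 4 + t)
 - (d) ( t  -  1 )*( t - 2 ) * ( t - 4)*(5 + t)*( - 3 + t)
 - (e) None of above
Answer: d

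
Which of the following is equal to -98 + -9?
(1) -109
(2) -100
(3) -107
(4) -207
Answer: 3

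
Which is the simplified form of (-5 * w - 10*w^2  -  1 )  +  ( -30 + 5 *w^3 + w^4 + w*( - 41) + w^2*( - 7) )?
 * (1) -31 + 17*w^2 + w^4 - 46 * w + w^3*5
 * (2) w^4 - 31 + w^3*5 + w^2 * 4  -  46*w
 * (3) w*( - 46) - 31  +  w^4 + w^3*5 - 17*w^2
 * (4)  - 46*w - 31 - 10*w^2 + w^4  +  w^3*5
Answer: 3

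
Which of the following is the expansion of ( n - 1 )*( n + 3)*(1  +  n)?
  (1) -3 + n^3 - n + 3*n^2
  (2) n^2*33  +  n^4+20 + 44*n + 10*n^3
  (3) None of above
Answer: 1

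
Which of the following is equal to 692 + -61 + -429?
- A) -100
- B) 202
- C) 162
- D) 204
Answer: B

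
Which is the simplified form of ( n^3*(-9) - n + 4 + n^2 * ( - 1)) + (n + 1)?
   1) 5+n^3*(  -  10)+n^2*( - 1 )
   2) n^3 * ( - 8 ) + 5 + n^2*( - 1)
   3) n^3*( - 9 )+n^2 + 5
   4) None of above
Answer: 4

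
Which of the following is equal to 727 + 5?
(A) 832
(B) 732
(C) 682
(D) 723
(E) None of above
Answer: B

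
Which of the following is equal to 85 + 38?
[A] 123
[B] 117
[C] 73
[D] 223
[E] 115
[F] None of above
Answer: A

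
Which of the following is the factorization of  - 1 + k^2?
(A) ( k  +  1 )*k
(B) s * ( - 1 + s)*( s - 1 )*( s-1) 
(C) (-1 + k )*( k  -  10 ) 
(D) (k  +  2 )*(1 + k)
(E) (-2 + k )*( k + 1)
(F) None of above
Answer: F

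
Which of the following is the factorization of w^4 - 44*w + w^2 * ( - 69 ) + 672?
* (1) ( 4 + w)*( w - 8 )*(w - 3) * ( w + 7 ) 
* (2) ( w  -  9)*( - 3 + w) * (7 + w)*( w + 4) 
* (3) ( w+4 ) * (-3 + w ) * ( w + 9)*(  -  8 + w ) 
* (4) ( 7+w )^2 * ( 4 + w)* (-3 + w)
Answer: 1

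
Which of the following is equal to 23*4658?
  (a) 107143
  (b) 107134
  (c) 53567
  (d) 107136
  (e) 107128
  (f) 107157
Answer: b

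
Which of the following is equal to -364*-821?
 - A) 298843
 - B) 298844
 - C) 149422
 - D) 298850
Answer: B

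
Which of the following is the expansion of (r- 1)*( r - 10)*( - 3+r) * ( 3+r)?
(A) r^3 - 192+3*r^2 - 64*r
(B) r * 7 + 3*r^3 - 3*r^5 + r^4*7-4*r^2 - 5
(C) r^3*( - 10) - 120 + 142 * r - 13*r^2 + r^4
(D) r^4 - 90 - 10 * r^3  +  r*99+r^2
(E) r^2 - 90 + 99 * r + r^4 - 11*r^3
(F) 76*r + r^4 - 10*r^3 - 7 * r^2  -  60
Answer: E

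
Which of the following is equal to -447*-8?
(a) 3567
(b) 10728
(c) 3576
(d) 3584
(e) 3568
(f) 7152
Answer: c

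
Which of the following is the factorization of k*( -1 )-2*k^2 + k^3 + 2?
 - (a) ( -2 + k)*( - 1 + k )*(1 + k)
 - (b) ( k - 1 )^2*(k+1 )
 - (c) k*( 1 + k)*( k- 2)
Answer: a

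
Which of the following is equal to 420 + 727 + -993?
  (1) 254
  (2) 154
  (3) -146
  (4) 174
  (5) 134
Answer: 2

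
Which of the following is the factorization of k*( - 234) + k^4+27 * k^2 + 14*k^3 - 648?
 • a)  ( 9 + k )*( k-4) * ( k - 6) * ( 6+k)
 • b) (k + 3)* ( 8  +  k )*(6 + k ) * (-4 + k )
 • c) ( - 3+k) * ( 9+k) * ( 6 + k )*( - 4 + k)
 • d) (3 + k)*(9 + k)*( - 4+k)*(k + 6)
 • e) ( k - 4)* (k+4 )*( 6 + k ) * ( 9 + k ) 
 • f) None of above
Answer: d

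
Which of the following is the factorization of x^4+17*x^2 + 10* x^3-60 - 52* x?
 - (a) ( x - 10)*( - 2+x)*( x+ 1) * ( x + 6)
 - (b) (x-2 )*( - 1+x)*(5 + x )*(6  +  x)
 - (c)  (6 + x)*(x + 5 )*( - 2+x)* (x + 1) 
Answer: c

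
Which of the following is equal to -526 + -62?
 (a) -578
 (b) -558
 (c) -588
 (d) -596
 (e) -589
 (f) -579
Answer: c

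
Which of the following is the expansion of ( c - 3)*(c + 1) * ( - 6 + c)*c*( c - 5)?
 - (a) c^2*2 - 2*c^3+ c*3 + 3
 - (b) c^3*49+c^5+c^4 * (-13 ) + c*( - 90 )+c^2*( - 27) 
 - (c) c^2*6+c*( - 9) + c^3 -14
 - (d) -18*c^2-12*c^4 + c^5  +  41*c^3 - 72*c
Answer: b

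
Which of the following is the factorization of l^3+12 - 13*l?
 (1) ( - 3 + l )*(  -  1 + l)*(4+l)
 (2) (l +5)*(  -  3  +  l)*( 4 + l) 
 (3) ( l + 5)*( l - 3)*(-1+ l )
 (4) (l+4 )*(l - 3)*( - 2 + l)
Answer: 1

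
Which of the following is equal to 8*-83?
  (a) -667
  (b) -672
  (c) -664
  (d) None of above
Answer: c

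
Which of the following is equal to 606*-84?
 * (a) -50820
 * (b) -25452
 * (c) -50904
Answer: c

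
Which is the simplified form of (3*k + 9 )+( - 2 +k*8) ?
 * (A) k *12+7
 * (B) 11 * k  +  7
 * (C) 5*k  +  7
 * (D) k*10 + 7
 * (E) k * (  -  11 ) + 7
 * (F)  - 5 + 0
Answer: B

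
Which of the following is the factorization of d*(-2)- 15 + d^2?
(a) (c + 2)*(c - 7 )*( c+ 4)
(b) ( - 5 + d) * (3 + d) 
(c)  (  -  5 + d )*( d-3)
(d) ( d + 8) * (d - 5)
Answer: b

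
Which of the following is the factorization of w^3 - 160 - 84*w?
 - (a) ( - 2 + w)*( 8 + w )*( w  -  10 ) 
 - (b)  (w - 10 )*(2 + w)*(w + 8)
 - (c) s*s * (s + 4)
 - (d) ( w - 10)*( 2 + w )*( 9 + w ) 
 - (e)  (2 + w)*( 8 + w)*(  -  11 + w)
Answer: b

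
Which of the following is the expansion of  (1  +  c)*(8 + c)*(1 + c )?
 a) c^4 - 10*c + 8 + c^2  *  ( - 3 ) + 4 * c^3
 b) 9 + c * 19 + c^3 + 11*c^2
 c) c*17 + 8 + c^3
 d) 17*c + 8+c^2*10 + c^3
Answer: d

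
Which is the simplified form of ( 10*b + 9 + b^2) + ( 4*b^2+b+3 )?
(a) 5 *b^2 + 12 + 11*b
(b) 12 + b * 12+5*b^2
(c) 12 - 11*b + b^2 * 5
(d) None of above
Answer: a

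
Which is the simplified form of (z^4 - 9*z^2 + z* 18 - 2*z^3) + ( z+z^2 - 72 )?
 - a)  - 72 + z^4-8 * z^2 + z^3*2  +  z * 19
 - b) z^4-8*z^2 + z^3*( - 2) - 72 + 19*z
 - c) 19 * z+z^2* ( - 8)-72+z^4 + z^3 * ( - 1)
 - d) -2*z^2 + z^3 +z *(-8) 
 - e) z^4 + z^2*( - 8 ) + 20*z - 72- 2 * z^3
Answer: b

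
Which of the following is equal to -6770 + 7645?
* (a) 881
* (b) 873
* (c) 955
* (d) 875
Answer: d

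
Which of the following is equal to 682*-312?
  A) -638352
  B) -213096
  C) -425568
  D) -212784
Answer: D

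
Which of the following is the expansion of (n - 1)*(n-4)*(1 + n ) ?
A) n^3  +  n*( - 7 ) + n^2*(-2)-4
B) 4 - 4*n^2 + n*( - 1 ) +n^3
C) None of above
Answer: B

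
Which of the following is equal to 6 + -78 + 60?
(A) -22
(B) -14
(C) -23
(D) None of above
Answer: D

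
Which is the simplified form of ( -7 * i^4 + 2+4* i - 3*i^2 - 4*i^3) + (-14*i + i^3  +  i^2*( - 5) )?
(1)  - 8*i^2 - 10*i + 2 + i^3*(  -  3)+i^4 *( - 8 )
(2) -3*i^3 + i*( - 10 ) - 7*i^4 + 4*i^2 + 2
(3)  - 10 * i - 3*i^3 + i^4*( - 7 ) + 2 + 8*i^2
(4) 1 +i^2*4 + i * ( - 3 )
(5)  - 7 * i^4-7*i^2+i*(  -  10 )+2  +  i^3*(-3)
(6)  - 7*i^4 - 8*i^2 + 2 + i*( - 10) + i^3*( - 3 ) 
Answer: 6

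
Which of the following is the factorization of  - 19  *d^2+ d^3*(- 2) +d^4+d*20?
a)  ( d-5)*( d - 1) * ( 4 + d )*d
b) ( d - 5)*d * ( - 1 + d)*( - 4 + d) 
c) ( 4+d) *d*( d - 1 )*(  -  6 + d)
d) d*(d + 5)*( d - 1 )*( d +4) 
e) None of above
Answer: a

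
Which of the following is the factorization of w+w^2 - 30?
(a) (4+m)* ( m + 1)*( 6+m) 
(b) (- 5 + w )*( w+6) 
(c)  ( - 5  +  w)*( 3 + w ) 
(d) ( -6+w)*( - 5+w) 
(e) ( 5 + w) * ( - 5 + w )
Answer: b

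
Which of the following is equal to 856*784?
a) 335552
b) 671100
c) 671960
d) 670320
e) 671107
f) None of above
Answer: f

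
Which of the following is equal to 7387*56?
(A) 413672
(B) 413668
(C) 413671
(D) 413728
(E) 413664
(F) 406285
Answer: A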